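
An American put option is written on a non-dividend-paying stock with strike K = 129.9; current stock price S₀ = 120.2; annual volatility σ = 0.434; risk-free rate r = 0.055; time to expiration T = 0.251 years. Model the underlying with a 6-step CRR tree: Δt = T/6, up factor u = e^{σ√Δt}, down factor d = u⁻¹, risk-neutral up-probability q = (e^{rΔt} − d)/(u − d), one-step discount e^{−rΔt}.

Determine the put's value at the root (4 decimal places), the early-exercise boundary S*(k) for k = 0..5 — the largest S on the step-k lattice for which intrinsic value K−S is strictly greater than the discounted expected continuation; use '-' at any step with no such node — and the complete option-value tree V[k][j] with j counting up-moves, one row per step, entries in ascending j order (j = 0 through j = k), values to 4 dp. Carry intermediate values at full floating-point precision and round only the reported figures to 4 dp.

Δt=0.04183  u=1.09283  d=0.91506  q=0.49078  discount=0.99770
step 6 (expiry): payoffs max(K−S,0) = 59.3335 45.6246 29.2526 9.7000 0.0000 0.0000 0.0000
step 5: (k=5,j=0): S=77.1169, (K−S)⁺=52.7831, hold=52.4846 ⇒ V=52.7831 exercise | (k=5,j=1): S=92.0983, (K−S)⁺=37.8017, hold=37.5032 ⇒ V=37.8017 exercise | (k=5,j=2): S=109.9901, (K−S)⁺=19.9099, hold=19.6114 ⇒ V=19.9099 exercise | (k=5,j=3): S=131.3577, (K−S)⁺=0.0000, hold=4.9281 ⇒ V=4.9281 continue | (k=5,j=4): S=156.8763, (K−S)⁺=0.0000, hold=0.0000 ⇒ V=0.0000 continue | (k=5,j=5): S=187.3524, (K−S)⁺=0.0000, hold=0.0000 ⇒ V=0.0000 continue  boundary S*=109.9901
step 4: (k=4,j=0): S=84.2754, (K−S)⁺=45.6246, hold=45.3261 ⇒ V=45.6246 exercise | (k=4,j=1): S=100.6474, (K−S)⁺=29.2526, hold=28.9541 ⇒ V=29.2526 exercise | (k=4,j=2): S=120.2000, (K−S)⁺=9.7000, hold=12.5283 ⇒ V=12.5283 continue | (k=4,j=3): S=143.5511, (K−S)⁺=0.0000, hold=2.5037 ⇒ V=2.5037 continue | (k=4,j=4): S=171.4385, (K−S)⁺=0.0000, hold=0.0000 ⇒ V=0.0000 continue  boundary S*=100.6474
step 3: (k=3,j=0): S=92.0983, (K−S)⁺=37.8017, hold=37.5032 ⇒ V=37.8017 exercise | (k=3,j=1): S=109.9901, (K−S)⁺=19.9099, hold=20.9963 ⇒ V=20.9963 continue | (k=3,j=2): S=131.3577, (K−S)⁺=0.0000, hold=7.5909 ⇒ V=7.5909 continue | (k=3,j=3): S=156.8763, (K−S)⁺=0.0000, hold=1.2720 ⇒ V=1.2720 continue  boundary S*=92.0983
step 2: (k=2,j=0): S=100.6474, (K−S)⁺=29.2526, hold=29.4860 ⇒ V=29.4860 continue | (k=2,j=1): S=120.2000, (K−S)⁺=9.7000, hold=14.3840 ⇒ V=14.3840 continue | (k=2,j=2): S=143.5511, (K−S)⁺=0.0000, hold=4.4794 ⇒ V=4.4794 continue  boundary S*=-
step 1: (k=1,j=0): S=109.9901, (K−S)⁺=19.9099, hold=22.0235 ⇒ V=22.0235 continue | (k=1,j=1): S=131.3577, (K−S)⁺=0.0000, hold=9.5011 ⇒ V=9.5011 continue  boundary S*=-
step 0: (k=0,j=0): S=120.2000, (K−S)⁺=9.7000, hold=15.8413 ⇒ V=15.8413 continue  boundary S*=-

price = 15.8413
boundary = - - - 92.0983 100.6474 109.9901
tree:
15.8413
22.0235 9.5011
29.4860 14.3840 4.4794
37.8017 20.9963 7.5909 1.2720
45.6246 29.2526 12.5283 2.5037 0.0000
52.7831 37.8017 19.9099 4.9281 0.0000 0.0000
59.3335 45.6246 29.2526 9.7000 0.0000 0.0000 0.0000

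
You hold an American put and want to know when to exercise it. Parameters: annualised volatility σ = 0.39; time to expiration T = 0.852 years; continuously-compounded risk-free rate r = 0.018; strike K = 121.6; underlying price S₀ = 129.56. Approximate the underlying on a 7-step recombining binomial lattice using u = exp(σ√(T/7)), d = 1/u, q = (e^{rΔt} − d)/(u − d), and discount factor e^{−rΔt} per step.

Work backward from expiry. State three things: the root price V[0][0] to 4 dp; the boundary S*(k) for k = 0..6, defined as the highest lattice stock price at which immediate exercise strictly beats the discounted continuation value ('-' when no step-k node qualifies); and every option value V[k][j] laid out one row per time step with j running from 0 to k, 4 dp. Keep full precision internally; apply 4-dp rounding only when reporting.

Δt=0.12171  u=1.14575  d=0.87279  q=0.47407  discount=0.99781
step 7 (expiry): payoffs max(K−S,0) = 71.6155 55.9829 35.4612 8.5215 0.0000 0.0000 0.0000 0.0000
step 6: (k=6,j=0): S=57.2699, (K−S)⁺=64.3301, hold=64.0640 ⇒ V=64.3301 exercise | (k=6,j=1): S=75.1810, (K−S)⁺=46.4190, hold=46.1529 ⇒ V=46.4190 exercise | (k=6,j=2): S=98.6937, (K−S)⁺=22.9063, hold=22.6402 ⇒ V=22.9063 exercise | (k=6,j=3): S=129.5600, (K−S)⁺=0.0000, hold=4.4719 ⇒ V=4.4719 continue | (k=6,j=4): S=170.0797, (K−S)⁺=0.0000, hold=0.0000 ⇒ V=0.0000 continue | (k=6,j=5): S=223.2719, (K−S)⁺=0.0000, hold=0.0000 ⇒ V=0.0000 continue | (k=6,j=6): S=293.0999, (K−S)⁺=0.0000, hold=0.0000 ⇒ V=0.0000 continue  boundary S*=98.6937
step 5: (k=5,j=0): S=65.6171, (K−S)⁺=55.9829, hold=55.7168 ⇒ V=55.9829 exercise | (k=5,j=1): S=86.1388, (K−S)⁺=35.4612, hold=35.1951 ⇒ V=35.4612 exercise | (k=5,j=2): S=113.0785, (K−S)⁺=8.5215, hold=14.1361 ⇒ V=14.1361 continue | (k=5,j=3): S=148.4437, (K−S)⁺=0.0000, hold=2.3467 ⇒ V=2.3467 continue | (k=5,j=4): S=194.8692, (K−S)⁺=0.0000, hold=0.0000 ⇒ V=0.0000 continue | (k=5,j=5): S=255.8143, (K−S)⁺=0.0000, hold=0.0000 ⇒ V=0.0000 continue  boundary S*=86.1388
step 4: (k=4,j=0): S=75.1810, (K−S)⁺=46.4190, hold=46.1529 ⇒ V=46.4190 exercise | (k=4,j=1): S=98.6937, (K−S)⁺=22.9063, hold=25.2961 ⇒ V=25.2961 continue | (k=4,j=2): S=129.5600, (K−S)⁺=0.0000, hold=8.5284 ⇒ V=8.5284 continue | (k=4,j=3): S=170.0797, (K−S)⁺=0.0000, hold=1.2315 ⇒ V=1.2315 continue | (k=4,j=4): S=223.2719, (K−S)⁺=0.0000, hold=0.0000 ⇒ V=0.0000 continue  boundary S*=75.1810
step 3: (k=3,j=0): S=86.1388, (K−S)⁺=35.4612, hold=36.3256 ⇒ V=36.3256 continue | (k=3,j=1): S=113.0785, (K−S)⁺=8.5215, hold=17.3090 ⇒ V=17.3090 continue | (k=3,j=2): S=148.4437, (K−S)⁺=0.0000, hold=5.0580 ⇒ V=5.0580 continue | (k=3,j=3): S=194.8692, (K−S)⁺=0.0000, hold=0.6463 ⇒ V=0.6463 continue  boundary S*=-
step 2: (k=2,j=0): S=98.6937, (K−S)⁺=22.9063, hold=27.2506 ⇒ V=27.2506 continue | (k=2,j=1): S=129.5600, (K−S)⁺=0.0000, hold=11.4760 ⇒ V=11.4760 continue | (k=2,j=2): S=170.0797, (K−S)⁺=0.0000, hold=2.9600 ⇒ V=2.9600 continue  boundary S*=-
step 1: (k=1,j=0): S=113.0785, (K−S)⁺=8.5215, hold=19.7290 ⇒ V=19.7290 continue | (k=1,j=1): S=148.4437, (K−S)⁺=0.0000, hold=7.4225 ⇒ V=7.4225 continue  boundary S*=-
step 0: (k=0,j=0): S=129.5600, (K−S)⁺=0.0000, hold=13.8645 ⇒ V=13.8645 continue  boundary S*=-

price = 13.8645
boundary = - - - - 75.1810 86.1388 98.6937
tree:
13.8645
19.7290 7.4225
27.2506 11.4760 2.9600
36.3256 17.3090 5.0580 0.6463
46.4190 25.2961 8.5284 1.2315 0.0000
55.9829 35.4612 14.1361 2.3467 0.0000 0.0000
64.3301 46.4190 22.9063 4.4719 0.0000 0.0000 0.0000
71.6155 55.9829 35.4612 8.5215 0.0000 0.0000 0.0000 0.0000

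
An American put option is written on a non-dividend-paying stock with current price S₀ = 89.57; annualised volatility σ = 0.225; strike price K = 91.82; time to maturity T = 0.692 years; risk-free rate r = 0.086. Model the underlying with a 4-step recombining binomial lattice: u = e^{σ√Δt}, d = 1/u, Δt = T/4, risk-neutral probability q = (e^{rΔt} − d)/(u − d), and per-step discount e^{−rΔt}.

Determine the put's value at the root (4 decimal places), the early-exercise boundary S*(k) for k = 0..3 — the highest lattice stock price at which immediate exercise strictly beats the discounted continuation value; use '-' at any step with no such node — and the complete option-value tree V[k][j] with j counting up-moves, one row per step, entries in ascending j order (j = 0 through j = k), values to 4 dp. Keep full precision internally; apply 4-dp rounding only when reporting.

price = 5.8807
boundary = - - 74.2807 81.5679
tree:
5.8807
10.4139 2.4276
17.5393 5.0178 0.4294
24.1755 10.2521 0.9829 0.0000
30.2188 17.5393 2.2500 0.0000 0.0000

params: Δt=0.17300 u=1.09810 d=0.91066 q=0.55659 e^(-rΔt)=0.98523
t_4 payoffs: 30.2188 17.5393 2.2500 0.0000 0.0000
t_3: node(3,0) S=67.6445 payoff=24.1755 vs cont=22.8195 → 24.1755 [stop]  node(3,1) S=81.5679 payoff=10.2521 vs cont=8.8961 → 10.2521 [stop]  node(3,2) S=98.3572 payoff=0.0000 vs cont=0.9829 → 0.9829 [wait]  node(3,3) S=118.6022 payoff=0.0000 vs cont=0.0000 → 0.0000 [wait]  ⇒ S*(3)=81.5679
t_2: node(2,0) S=74.2807 payoff=17.5393 vs cont=16.1833 → 17.5393 [stop]  node(2,1) S=89.5700 payoff=2.2500 vs cont=5.0178 → 5.0178 [wait]  node(2,2) S=108.0064 payoff=0.0000 vs cont=0.4294 → 0.4294 [wait]  ⇒ S*(2)=74.2807
t_1: node(1,0) S=81.5679 payoff=10.2521 vs cont=10.4139 → 10.4139 [wait]  node(1,1) S=98.3572 payoff=0.0000 vs cont=2.4276 → 2.4276 [wait]  ⇒ S*(1)=-
t_0: node(0,0) S=89.5700 payoff=2.2500 vs cont=5.8807 → 5.8807 [wait]  ⇒ S*(0)=-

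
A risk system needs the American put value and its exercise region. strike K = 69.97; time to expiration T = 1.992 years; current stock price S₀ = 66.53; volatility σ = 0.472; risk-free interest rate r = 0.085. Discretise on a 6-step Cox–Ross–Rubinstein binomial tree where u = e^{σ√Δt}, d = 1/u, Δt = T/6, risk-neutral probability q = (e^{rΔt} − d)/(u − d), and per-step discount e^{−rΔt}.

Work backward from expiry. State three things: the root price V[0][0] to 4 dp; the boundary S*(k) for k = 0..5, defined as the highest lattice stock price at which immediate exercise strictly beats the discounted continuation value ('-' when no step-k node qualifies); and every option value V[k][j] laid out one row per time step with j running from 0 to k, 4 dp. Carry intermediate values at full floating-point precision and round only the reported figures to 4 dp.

Δt=0.33200, u=1.31254, d=0.76188, q=0.48440, disc=e^(-rΔt)=0.97217
k=6 terminal: V=max(K-S,0) → 56.9580 47.5535 31.3517 3.4400 0.0000 0.0000 0.0000
k=5: j=0 S=17.0787 intr=52.8913 cont=50.9443 V=52.8913[EX]; j=1 S=29.4226 intr=40.5474 cont=38.6005 V=40.5474[EX]; j=2 S=50.6880 intr=19.2820 cont=17.3350 V=19.2820[EX]; j=3 S=87.3232 intr=0.0000 cont=1.7243 V=1.7243[hold]; j=4 S=150.4370 intr=0.0000 cont=0.0000 V=0.0000[hold]; j=5 S=259.1668 intr=0.0000 cont=0.0000 V=0.0000[hold]  S*(5)=50.6880
k=4: j=0 S=22.4165 intr=47.5535 cont=45.6065 V=47.5535[EX]; j=1 S=38.6183 intr=31.3517 cont=29.4048 V=31.3517[EX]; j=2 S=66.5300 intr=3.4400 cont=10.4771 V=10.4771[hold]; j=3 S=114.6152 intr=0.0000 cont=0.8643 V=0.8643[hold]; j=4 S=197.4545 intr=0.0000 cont=0.0000 V=0.0000[hold]  S*(4)=38.6183
k=3: j=0 S=29.4226 intr=40.5474 cont=38.6005 V=40.5474[EX]; j=1 S=50.6880 intr=19.2820 cont=20.6490 V=20.6490[hold]; j=2 S=87.3232 intr=0.0000 cont=5.6587 V=5.6587[hold]; j=3 S=150.4370 intr=0.0000 cont=0.4332 V=0.4332[hold]  S*(3)=29.4226
k=2: j=0 S=38.6183 intr=31.3517 cont=30.0485 V=31.3517[EX]; j=1 S=66.5300 intr=3.4400 cont=13.0151 V=13.0151[hold]; j=2 S=114.6152 intr=0.0000 cont=3.0404 V=3.0404[hold]  S*(2)=38.6183
k=1: j=0 S=50.6880 intr=19.2820 cont=21.8442 V=21.8442[hold]; j=1 S=87.3232 intr=0.0000 cont=7.9557 V=7.9557[hold]  S*(1)=-
k=0: j=0 S=66.5300 intr=3.4400 cont=14.6959 V=14.6959[hold]  S*(0)=-

price = 14.6959
boundary = - - 38.6183 29.4226 38.6183 50.6880
tree:
14.6959
21.8442 7.9557
31.3517 13.0151 3.0404
40.5474 20.6490 5.6587 0.4332
47.5535 31.3517 10.4771 0.8643 0.0000
52.8913 40.5474 19.2820 1.7243 0.0000 0.0000
56.9580 47.5535 31.3517 3.4400 0.0000 0.0000 0.0000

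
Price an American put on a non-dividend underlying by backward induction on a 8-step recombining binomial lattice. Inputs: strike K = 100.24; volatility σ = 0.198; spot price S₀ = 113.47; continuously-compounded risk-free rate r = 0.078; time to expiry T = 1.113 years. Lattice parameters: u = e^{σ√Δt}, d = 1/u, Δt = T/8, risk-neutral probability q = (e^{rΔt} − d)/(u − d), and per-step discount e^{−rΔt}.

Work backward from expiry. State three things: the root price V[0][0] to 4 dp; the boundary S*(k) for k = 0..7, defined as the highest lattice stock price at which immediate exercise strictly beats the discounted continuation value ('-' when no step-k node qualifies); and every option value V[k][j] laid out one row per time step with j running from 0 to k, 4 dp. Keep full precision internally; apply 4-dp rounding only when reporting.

Δt=0.13912  u=1.07665  d=0.92881  q=0.55535  discount=0.98921
step 8 (expiry): payoffs max(K−S,0) = 37.3923 27.3887 15.7928 2.3512 0.0000 0.0000 0.0000 0.0000 0.0000
step 7: (k=7,j=0): S=67.6649, (K−S)⁺=32.5751, hold=31.4932 ⇒ V=32.5751 exercise | (k=7,j=1): S=78.4353, (K−S)⁺=21.8047, hold=20.7228 ⇒ V=21.8047 exercise | (k=7,j=2): S=90.9200, (K−S)⁺=9.3200, hold=8.2381 ⇒ V=9.3200 exercise | (k=7,j=3): S=105.3919, (K−S)⁺=0.0000, hold=1.0342 ⇒ V=1.0342 continue | (k=7,j=4): S=122.1673, (K−S)⁺=0.0000, hold=0.0000 ⇒ V=0.0000 continue | (k=7,j=5): S=141.6129, (K−S)⁺=0.0000, hold=0.0000 ⇒ V=0.0000 continue | (k=7,j=6): S=164.1537, (K−S)⁺=0.0000, hold=0.0000 ⇒ V=0.0000 continue | (k=7,j=7): S=190.2824, (K−S)⁺=0.0000, hold=0.0000 ⇒ V=0.0000 continue  boundary S*=90.9200
step 6: (k=6,j=0): S=72.8513, (K−S)⁺=27.3887, hold=26.3068 ⇒ V=27.3887 exercise | (k=6,j=1): S=84.4472, (K−S)⁺=15.7928, hold=14.7109 ⇒ V=15.7928 exercise | (k=6,j=2): S=97.8888, (K−S)⁺=2.3512, hold=4.6676 ⇒ V=4.6676 continue | (k=6,j=3): S=113.4700, (K−S)⁺=0.0000, hold=0.4549 ⇒ V=0.4549 continue | (k=6,j=4): S=131.5312, (K−S)⁺=0.0000, hold=0.0000 ⇒ V=0.0000 continue | (k=6,j=5): S=152.4673, (K−S)⁺=0.0000, hold=0.0000 ⇒ V=0.0000 continue | (k=6,j=6): S=176.7358, (K−S)⁺=0.0000, hold=0.0000 ⇒ V=0.0000 continue  boundary S*=84.4472
step 5: (k=5,j=0): S=78.4353, (K−S)⁺=21.8047, hold=20.7228 ⇒ V=21.8047 exercise | (k=5,j=1): S=90.9200, (K−S)⁺=9.3200, hold=9.5107 ⇒ V=9.5107 continue | (k=5,j=2): S=105.3919, (K−S)⁺=0.0000, hold=2.3029 ⇒ V=2.3029 continue | (k=5,j=3): S=122.1673, (K−S)⁺=0.0000, hold=0.2001 ⇒ V=0.2001 continue | (k=5,j=4): S=141.6129, (K−S)⁺=0.0000, hold=0.0000 ⇒ V=0.0000 continue | (k=5,j=5): S=164.1537, (K−S)⁺=0.0000, hold=0.0000 ⇒ V=0.0000 continue  boundary S*=78.4353
step 4: (k=4,j=0): S=84.4472, (K−S)⁺=15.7928, hold=14.8156 ⇒ V=15.7928 exercise | (k=4,j=1): S=97.8888, (K−S)⁺=2.3512, hold=5.4484 ⇒ V=5.4484 continue | (k=4,j=2): S=113.4700, (K−S)⁺=0.0000, hold=1.1229 ⇒ V=1.1229 continue | (k=4,j=3): S=131.5312, (K−S)⁺=0.0000, hold=0.0880 ⇒ V=0.0880 continue | (k=4,j=4): S=152.4673, (K−S)⁺=0.0000, hold=0.0000 ⇒ V=0.0000 continue  boundary S*=84.4472
step 3: (k=3,j=0): S=90.9200, (K−S)⁺=9.3200, hold=9.9396 ⇒ V=9.9396 continue | (k=3,j=1): S=105.3919, (K−S)⁺=0.0000, hold=3.0134 ⇒ V=3.0134 continue | (k=3,j=2): S=122.1673, (K−S)⁺=0.0000, hold=0.5422 ⇒ V=0.5422 continue | (k=3,j=3): S=141.6129, (K−S)⁺=0.0000, hold=0.0387 ⇒ V=0.0387 continue  boundary S*=-
step 2: (k=2,j=0): S=97.8888, (K−S)⁺=2.3512, hold=6.0274 ⇒ V=6.0274 continue | (k=2,j=1): S=113.4700, (K−S)⁺=0.0000, hold=1.6233 ⇒ V=1.6233 continue | (k=2,j=2): S=131.5312, (K−S)⁺=0.0000, hold=0.2598 ⇒ V=0.2598 continue  boundary S*=-
step 1: (k=1,j=0): S=105.3919, (K−S)⁺=0.0000, hold=3.5430 ⇒ V=3.5430 continue | (k=1,j=1): S=122.1673, (K−S)⁺=0.0000, hold=0.8567 ⇒ V=0.8567 continue  boundary S*=-
step 0: (k=0,j=0): S=113.4700, (K−S)⁺=0.0000, hold=2.0290 ⇒ V=2.0290 continue  boundary S*=-

price = 2.0290
boundary = - - - - 84.4472 78.4353 84.4472 90.9200
tree:
2.0290
3.5430 0.8567
6.0274 1.6233 0.2598
9.9396 3.0134 0.5422 0.0387
15.7928 5.4484 1.1229 0.0880 0.0000
21.8047 9.5107 2.3029 0.2001 0.0000 0.0000
27.3887 15.7928 4.6676 0.4549 0.0000 0.0000 0.0000
32.5751 21.8047 9.3200 1.0342 0.0000 0.0000 0.0000 0.0000
37.3923 27.3887 15.7928 2.3512 0.0000 0.0000 0.0000 0.0000 0.0000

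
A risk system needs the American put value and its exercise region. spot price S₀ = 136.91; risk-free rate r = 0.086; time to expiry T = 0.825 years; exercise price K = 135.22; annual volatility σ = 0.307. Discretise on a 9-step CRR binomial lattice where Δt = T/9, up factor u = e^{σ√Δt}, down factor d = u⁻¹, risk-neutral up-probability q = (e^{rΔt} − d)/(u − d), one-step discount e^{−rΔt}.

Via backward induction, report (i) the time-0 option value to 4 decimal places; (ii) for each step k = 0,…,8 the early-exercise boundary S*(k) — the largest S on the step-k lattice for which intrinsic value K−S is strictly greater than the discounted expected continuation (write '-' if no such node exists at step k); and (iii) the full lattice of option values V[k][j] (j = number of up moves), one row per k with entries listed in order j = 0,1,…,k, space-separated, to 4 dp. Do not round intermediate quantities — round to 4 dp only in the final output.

price = 10.9875
boundary = - - - 103.5938 94.3988 103.5938 94.3988 103.5938 113.6844
tree:
10.9875
16.1025 6.4201
22.9288 10.0288 3.1774
31.6262 15.2271 5.3696 1.1965
40.8212 22.3670 8.8497 2.2298 0.2582
49.2000 31.6262 14.1366 4.0906 0.5413 0.0000
56.8352 40.8212 21.6999 7.3508 1.1350 0.0000 0.0000
63.7926 49.2000 31.6262 12.8418 2.3798 0.0000 0.0000 0.0000
70.1325 56.8352 40.8212 21.5356 4.9897 0.0000 0.0000 0.0000 0.0000
75.9096 63.7926 49.2000 31.6262 10.4621 0.0000 0.0000 0.0000 0.0000 0.0000

Δt=0.09167, u=1.09741, d=0.91124, q=0.51929, disc=e^(-rΔt)=0.99215
k=9 terminal: V=max(K-S,0) → 75.9096 63.7926 49.2000 31.6262 10.4621 0.0000 0.0000 0.0000 0.0000 0.0000
k=8: j=0 S=65.0875 intr=70.1325 cont=69.0707 V=70.1325[EX]; j=1 S=78.3848 intr=56.8352 cont=55.7734 V=56.8352[EX]; j=2 S=94.3988 intr=40.8212 cont=39.7594 V=40.8212[EX]; j=3 S=113.6844 intr=21.5356 cont=20.4738 V=21.5356[EX]; j=4 S=136.9100 intr=0.0000 cont=4.9897 V=4.9897[hold]; j=5 S=164.8806 intr=0.0000 cont=0.0000 V=0.0000[hold]; j=6 S=198.5655 intr=0.0000 cont=0.0000 V=0.0000[hold]; j=7 S=239.1323 intr=0.0000 cont=0.0000 V=0.0000[hold]; j=8 S=287.9868 intr=0.0000 cont=0.0000 V=0.0000[hold]  S*(8)=113.6844
k=7: j=0 S=71.4274 intr=63.7926 cont=62.7308 V=63.7926[EX]; j=1 S=86.0200 intr=49.2000 cont=48.1382 V=49.2000[EX]; j=2 S=103.5938 intr=31.6262 cont=30.5644 V=31.6262[EX]; j=3 S=124.7579 intr=10.4621 cont=12.8418 V=12.8418[hold]; j=4 S=150.2458 intr=0.0000 cont=2.3798 V=2.3798[hold]; j=5 S=180.9409 intr=0.0000 cont=0.0000 V=0.0000[hold]; j=6 S=217.9069 intr=0.0000 cont=0.0000 V=0.0000[hold]; j=7 S=262.4251 intr=0.0000 cont=0.0000 V=0.0000[hold]  S*(7)=103.5938
k=6: j=0 S=78.3848 intr=56.8352 cont=55.7734 V=56.8352[EX]; j=1 S=94.3988 intr=40.8212 cont=39.7594 V=40.8212[EX]; j=2 S=113.6844 intr=21.5356 cont=21.6999 V=21.6999[hold]; j=3 S=136.9100 intr=0.0000 cont=7.3508 V=7.3508[hold]; j=4 S=164.8806 intr=0.0000 cont=1.1350 V=1.1350[hold]; j=5 S=198.5655 intr=0.0000 cont=0.0000 V=0.0000[hold]; j=6 S=239.1323 intr=0.0000 cont=0.0000 V=0.0000[hold]  S*(6)=94.3988
k=5: j=0 S=86.0200 intr=49.2000 cont=48.1382 V=49.2000[EX]; j=1 S=103.5938 intr=31.6262 cont=30.6491 V=31.6262[EX]; j=2 S=124.7579 intr=10.4621 cont=14.1366 V=14.1366[hold]; j=3 S=150.2458 intr=0.0000 cont=4.0906 V=4.0906[hold]; j=4 S=180.9409 intr=0.0000 cont=0.5413 V=0.5413[hold]; j=5 S=217.9069 intr=0.0000 cont=0.0000 V=0.0000[hold]  S*(5)=103.5938
k=4: j=0 S=94.3988 intr=40.8212 cont=39.7594 V=40.8212[EX]; j=1 S=113.6844 intr=21.5356 cont=22.3670 V=22.3670[hold]; j=2 S=136.9100 intr=0.0000 cont=8.8497 V=8.8497[hold]; j=3 S=164.8806 intr=0.0000 cont=2.2298 V=2.2298[hold]; j=4 S=198.5655 intr=0.0000 cont=0.2582 V=0.2582[hold]  S*(4)=94.3988
k=3: j=0 S=103.5938 intr=31.6262 cont=30.9928 V=31.6262[EX]; j=1 S=124.7579 intr=10.4621 cont=15.2271 V=15.2271[hold]; j=2 S=150.2458 intr=0.0000 cont=5.3696 V=5.3696[hold]; j=3 S=180.9409 intr=0.0000 cont=1.1965 V=1.1965[hold]  S*(3)=103.5938
k=2: j=0 S=113.6844 intr=21.5356 cont=22.9288 V=22.9288[hold]; j=1 S=136.9100 intr=0.0000 cont=10.0288 V=10.0288[hold]; j=2 S=164.8806 intr=0.0000 cont=3.1774 V=3.1774[hold]  S*(2)=-
k=1: j=0 S=124.7579 intr=10.4621 cont=16.1025 V=16.1025[hold]; j=1 S=150.2458 intr=0.0000 cont=6.4201 V=6.4201[hold]  S*(1)=-
k=0: j=0 S=136.9100 intr=0.0000 cont=10.9875 V=10.9875[hold]  S*(0)=-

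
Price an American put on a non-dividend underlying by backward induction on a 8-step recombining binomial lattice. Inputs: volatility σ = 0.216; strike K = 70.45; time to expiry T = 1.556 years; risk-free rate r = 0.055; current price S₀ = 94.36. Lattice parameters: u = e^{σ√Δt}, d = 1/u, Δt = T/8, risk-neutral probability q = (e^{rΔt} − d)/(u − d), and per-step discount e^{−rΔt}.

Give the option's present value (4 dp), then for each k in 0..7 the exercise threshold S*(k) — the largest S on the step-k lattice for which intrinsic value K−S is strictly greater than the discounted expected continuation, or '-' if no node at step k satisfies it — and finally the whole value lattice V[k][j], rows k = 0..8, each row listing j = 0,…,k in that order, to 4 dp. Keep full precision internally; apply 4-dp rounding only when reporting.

price = 0.8811
boundary = - - - - - 58.6046 53.2796 58.6046
tree:
0.8811
1.5622 0.3011
2.7123 0.5843 0.0586
4.5901 1.1191 0.1267 0.0000
7.5239 2.1077 0.2739 0.0000 0.0000
11.8454 3.8829 0.5923 0.0000 0.0000 0.0000
17.1704 6.9371 1.2807 0.0000 0.0000 0.0000 0.0000
22.0116 11.8454 2.7692 0.0000 0.0000 0.0000 0.0000 0.0000
26.4129 17.1704 5.9881 0.0000 0.0000 0.0000 0.0000 0.0000 0.0000

params: Δt=0.19450 u=1.09995 d=0.90914 q=0.53257 e^(-rΔt)=0.98936
t_8 payoffs: 26.4129 17.1704 5.9881 0.0000 0.0000 0.0000 0.0000 0.0000 0.0000
t_7: node(7,0) S=48.4384 payoff=22.0116 vs cont=21.2620 → 22.0116 [stop]  node(7,1) S=58.6046 payoff=11.8454 vs cont=11.0957 → 11.8454 [stop]  node(7,2) S=70.9046 payoff=0.0000 vs cont=2.7692 → 2.7692 [wait]  node(7,3) S=85.7861 payoff=0.0000 vs cont=0.0000 → 0.0000 [wait]  node(7,4) S=103.7909 payoff=0.0000 vs cont=0.0000 → 0.0000 [wait]  node(7,5) S=125.5745 payoff=0.0000 vs cont=0.0000 → 0.0000 [wait]  node(7,6) S=151.9301 payoff=0.0000 vs cont=0.0000 → 0.0000 [wait]  node(7,7) S=183.8172 payoff=0.0000 vs cont=0.0000 → 0.0000 [wait]  ⇒ S*(7)=58.6046
t_6: node(6,0) S=53.2796 payoff=17.1704 vs cont=16.4208 → 17.1704 [stop]  node(6,1) S=64.4619 payoff=5.9881 vs cont=6.9371 → 6.9371 [wait]  node(6,2) S=77.9912 payoff=0.0000 vs cont=1.2807 → 1.2807 [wait]  node(6,3) S=94.3600 payoff=0.0000 vs cont=0.0000 → 0.0000 [wait]  node(6,4) S=114.1643 payoff=0.0000 vs cont=0.0000 → 0.0000 [wait]  node(6,5) S=138.1251 payoff=0.0000 vs cont=0.0000 → 0.0000 [wait]  node(6,6) S=167.1148 payoff=0.0000 vs cont=0.0000 → 0.0000 [wait]  ⇒ S*(6)=53.2796
t_5: node(5,0) S=58.6046 payoff=11.8454 vs cont=11.5958 → 11.8454 [stop]  node(5,1) S=70.9046 payoff=0.0000 vs cont=3.8829 → 3.8829 [wait]  node(5,2) S=85.7861 payoff=0.0000 vs cont=0.5923 → 0.5923 [wait]  node(5,3) S=103.7909 payoff=0.0000 vs cont=0.0000 → 0.0000 [wait]  node(5,4) S=125.5745 payoff=0.0000 vs cont=0.0000 → 0.0000 [wait]  node(5,5) S=151.9301 payoff=0.0000 vs cont=0.0000 → 0.0000 [wait]  ⇒ S*(5)=58.6046
t_4: node(4,0) S=64.4619 payoff=5.9881 vs cont=7.5239 → 7.5239 [wait]  node(4,1) S=77.9912 payoff=0.0000 vs cont=2.1077 → 2.1077 [wait]  node(4,2) S=94.3600 payoff=0.0000 vs cont=0.2739 → 0.2739 [wait]  node(4,3) S=114.1643 payoff=0.0000 vs cont=0.0000 → 0.0000 [wait]  node(4,4) S=138.1251 payoff=0.0000 vs cont=0.0000 → 0.0000 [wait]  ⇒ S*(4)=-
t_3: node(3,0) S=70.9046 payoff=0.0000 vs cont=4.5901 → 4.5901 [wait]  node(3,1) S=85.7861 payoff=0.0000 vs cont=1.1191 → 1.1191 [wait]  node(3,2) S=103.7909 payoff=0.0000 vs cont=0.1267 → 0.1267 [wait]  node(3,3) S=125.5745 payoff=0.0000 vs cont=0.0000 → 0.0000 [wait]  ⇒ S*(3)=-
t_2: node(2,0) S=77.9912 payoff=0.0000 vs cont=2.7123 → 2.7123 [wait]  node(2,1) S=94.3600 payoff=0.0000 vs cont=0.5843 → 0.5843 [wait]  node(2,2) S=114.1643 payoff=0.0000 vs cont=0.0586 → 0.0586 [wait]  ⇒ S*(2)=-
t_1: node(1,0) S=85.7861 payoff=0.0000 vs cont=1.5622 → 1.5622 [wait]  node(1,1) S=103.7909 payoff=0.0000 vs cont=0.3011 → 0.3011 [wait]  ⇒ S*(1)=-
t_0: node(0,0) S=94.3600 payoff=0.0000 vs cont=0.8811 → 0.8811 [wait]  ⇒ S*(0)=-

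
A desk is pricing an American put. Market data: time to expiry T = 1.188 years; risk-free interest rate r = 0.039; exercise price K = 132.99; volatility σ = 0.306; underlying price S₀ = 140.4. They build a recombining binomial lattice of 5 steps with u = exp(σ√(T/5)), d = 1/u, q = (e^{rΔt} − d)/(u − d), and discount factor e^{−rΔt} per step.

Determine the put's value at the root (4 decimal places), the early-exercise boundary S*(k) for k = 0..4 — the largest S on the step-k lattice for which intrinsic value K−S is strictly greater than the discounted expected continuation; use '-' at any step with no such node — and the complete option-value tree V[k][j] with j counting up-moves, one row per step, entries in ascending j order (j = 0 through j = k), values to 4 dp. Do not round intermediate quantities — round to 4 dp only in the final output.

Δt=0.23760  u=1.16086  d=0.86143  q=0.49387  discount=0.99078
step 5 (expiry): payoffs max(K−S,0) = 66.3897 43.2404 12.0447 0.0000 0.0000 0.0000
step 4: (k=4,j=0): S=77.3133, (K−S)⁺=55.6767, hold=54.4500 ⇒ V=55.6767 exercise | (k=4,j=1): S=104.1863, (K−S)⁺=28.8037, hold=27.5770 ⇒ V=28.8037 exercise | (k=4,j=2): S=140.4000, (K−S)⁺=0.0000, hold=6.0400 ⇒ V=6.0400 continue | (k=4,j=3): S=189.2010, (K−S)⁺=0.0000, hold=0.0000 ⇒ V=0.0000 continue | (k=4,j=4): S=254.9646, (K−S)⁺=0.0000, hold=0.0000 ⇒ V=0.0000 continue  boundary S*=104.1863
step 3: (k=3,j=0): S=89.7496, (K−S)⁺=43.2404, hold=42.0138 ⇒ V=43.2404 exercise | (k=3,j=1): S=120.9453, (K−S)⁺=12.0447, hold=17.3994 ⇒ V=17.3994 continue | (k=3,j=2): S=162.9841, (K−S)⁺=0.0000, hold=3.0288 ⇒ V=3.0288 continue | (k=3,j=3): S=219.6351, (K−S)⁺=0.0000, hold=0.0000 ⇒ V=0.0000 continue  boundary S*=89.7496
step 2: (k=2,j=0): S=104.1863, (K−S)⁺=28.8037, hold=30.1971 ⇒ V=30.1971 continue | (k=2,j=1): S=140.4000, (K−S)⁺=0.0000, hold=10.2071 ⇒ V=10.2071 continue | (k=2,j=2): S=189.2010, (K−S)⁺=0.0000, hold=1.5188 ⇒ V=1.5188 continue  boundary S*=-
step 1: (k=1,j=0): S=120.9453, (K−S)⁺=12.0447, hold=20.1372 ⇒ V=20.1372 continue | (k=1,j=1): S=162.9841, (K−S)⁺=0.0000, hold=5.8617 ⇒ V=5.8617 continue  boundary S*=-
step 0: (k=0,j=0): S=140.4000, (K−S)⁺=0.0000, hold=12.9662 ⇒ V=12.9662 continue  boundary S*=-

price = 12.9662
boundary = - - - 89.7496 104.1863
tree:
12.9662
20.1372 5.8617
30.1971 10.2071 1.5188
43.2404 17.3994 3.0288 0.0000
55.6767 28.8037 6.0400 0.0000 0.0000
66.3897 43.2404 12.0447 0.0000 0.0000 0.0000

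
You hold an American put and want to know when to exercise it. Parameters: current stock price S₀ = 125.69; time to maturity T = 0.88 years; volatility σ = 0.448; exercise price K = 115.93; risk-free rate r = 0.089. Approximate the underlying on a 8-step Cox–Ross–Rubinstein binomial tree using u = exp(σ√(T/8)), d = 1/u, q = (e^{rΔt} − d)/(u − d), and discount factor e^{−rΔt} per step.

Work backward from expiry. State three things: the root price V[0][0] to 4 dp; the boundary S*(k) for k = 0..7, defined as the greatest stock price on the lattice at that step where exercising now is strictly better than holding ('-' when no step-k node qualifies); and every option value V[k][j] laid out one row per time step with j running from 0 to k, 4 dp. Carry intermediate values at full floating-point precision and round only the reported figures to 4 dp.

Δt=0.11000, u=1.16019, d=0.86193, q=0.49591, disc=e^(-rΔt)=0.99026
k=8 terminal: V=max(K-S,0) → 77.6419 64.3925 46.5583 22.5526 0.0000 0.0000 0.0000 0.0000 0.0000
k=7: j=0 S=44.4216 intr=71.5084 cont=70.3790 V=71.5084[EX]; j=1 S=59.7934 intr=56.1366 cont=55.0072 V=56.1366[EX]; j=2 S=80.4845 intr=35.4455 cont=34.3161 V=35.4455[EX]; j=3 S=108.3356 intr=7.5944 cont=11.2579 V=11.2579[hold]; j=4 S=145.8244 intr=0.0000 cont=0.0000 V=0.0000[hold]; j=5 S=196.2860 intr=0.0000 cont=0.0000 V=0.0000[hold]; j=6 S=264.2095 intr=0.0000 cont=0.0000 V=0.0000[hold]; j=7 S=355.6375 intr=0.0000 cont=0.0000 V=0.0000[hold]  S*(7)=80.4845
k=6: j=0 S=51.5375 intr=64.3925 cont=63.2631 V=64.3925[EX]; j=1 S=69.3717 intr=46.5583 cont=45.4289 V=46.5583[EX]; j=2 S=93.3774 intr=22.5526 cont=23.2223 V=23.2223[hold]; j=3 S=125.6900 intr=0.0000 cont=5.6197 V=5.6197[hold]; j=4 S=169.1842 intr=0.0000 cont=0.0000 V=0.0000[hold]; j=5 S=227.7293 intr=0.0000 cont=0.0000 V=0.0000[hold]; j=6 S=306.5336 intr=0.0000 cont=0.0000 V=0.0000[hold]  S*(6)=69.3717
k=5: j=0 S=59.7934 intr=56.1366 cont=55.0072 V=56.1366[EX]; j=1 S=80.4845 intr=35.4455 cont=34.6450 V=35.4455[EX]; j=2 S=108.3356 intr=7.5944 cont=14.3519 V=14.3519[hold]; j=3 S=145.8244 intr=0.0000 cont=2.8053 V=2.8053[hold]; j=4 S=196.2860 intr=0.0000 cont=0.0000 V=0.0000[hold]; j=5 S=264.2095 intr=0.0000 cont=0.0000 V=0.0000[hold]  S*(5)=80.4845
k=4: j=0 S=69.3717 intr=46.5583 cont=45.4289 V=46.5583[EX]; j=1 S=93.3774 intr=22.5526 cont=24.7416 V=24.7416[hold]; j=2 S=125.6900 intr=0.0000 cont=8.5418 V=8.5418[hold]; j=3 S=169.1842 intr=0.0000 cont=1.4003 V=1.4003[hold]; j=4 S=227.7293 intr=0.0000 cont=0.0000 V=0.0000[hold]  S*(4)=69.3717
k=3: j=0 S=80.4845 intr=35.4455 cont=35.3911 V=35.4455[EX]; j=1 S=108.3356 intr=7.5944 cont=16.5453 V=16.5453[hold]; j=2 S=145.8244 intr=0.0000 cont=4.9516 V=4.9516[hold]; j=3 S=196.2860 intr=0.0000 cont=0.6990 V=0.6990[hold]  S*(3)=80.4845
k=2: j=0 S=93.3774 intr=22.5526 cont=25.8188 V=25.8188[hold]; j=1 S=125.6900 intr=0.0000 cont=10.6907 V=10.6907[hold]; j=2 S=169.1842 intr=0.0000 cont=2.8150 V=2.8150[hold]  S*(2)=-
k=1: j=0 S=108.3356 intr=7.5944 cont=18.1382 V=18.1382[hold]; j=1 S=145.8244 intr=0.0000 cont=6.7190 V=6.7190[hold]  S*(1)=-
k=0: j=0 S=125.6900 intr=0.0000 cont=12.3538 V=12.3538[hold]  S*(0)=-

price = 12.3538
boundary = - - - 80.4845 69.3717 80.4845 69.3717 80.4845
tree:
12.3538
18.1382 6.7190
25.8188 10.6907 2.8150
35.4455 16.5453 4.9516 0.6990
46.5583 24.7416 8.5418 1.4003 0.0000
56.1366 35.4455 14.3519 2.8053 0.0000 0.0000
64.3925 46.5583 23.2223 5.6197 0.0000 0.0000 0.0000
71.5084 56.1366 35.4455 11.2579 0.0000 0.0000 0.0000 0.0000
77.6419 64.3925 46.5583 22.5526 0.0000 0.0000 0.0000 0.0000 0.0000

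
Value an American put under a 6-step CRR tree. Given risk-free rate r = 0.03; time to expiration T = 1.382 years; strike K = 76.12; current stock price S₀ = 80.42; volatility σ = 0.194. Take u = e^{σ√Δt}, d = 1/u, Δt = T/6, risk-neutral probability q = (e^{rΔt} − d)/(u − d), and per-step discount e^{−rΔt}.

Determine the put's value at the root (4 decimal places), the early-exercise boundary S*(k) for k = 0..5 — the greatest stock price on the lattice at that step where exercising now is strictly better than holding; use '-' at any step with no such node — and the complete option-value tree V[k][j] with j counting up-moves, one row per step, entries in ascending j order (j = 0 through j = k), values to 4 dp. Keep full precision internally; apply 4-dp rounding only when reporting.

params: Δt=0.23033 u=1.09758 d=0.91110 q=0.51392 e^(-rΔt)=0.99311
t_6 payoffs: 30.1208 20.7057 9.3636 0.0000 0.0000 0.0000 0.0000
t_5: node(5,0) S=50.4877 payoff=25.6323 vs cont=25.1081 → 25.6323 [stop]  node(5,1) S=60.8215 payoff=15.2985 vs cont=14.7743 → 15.2985 [stop]  node(5,2) S=73.2704 payoff=2.8496 vs cont=4.5201 → 4.5201 [wait]  node(5,3) S=88.2673 payoff=0.0000 vs cont=0.0000 → 0.0000 [wait]  node(5,4) S=106.3337 payoff=0.0000 vs cont=0.0000 → 0.0000 [wait]  node(5,5) S=128.0980 payoff=0.0000 vs cont=0.0000 → 0.0000 [wait]  ⇒ S*(5)=60.8215
t_4: node(4,0) S=55.4143 payoff=20.7057 vs cont=20.1816 → 20.7057 [stop]  node(4,1) S=66.7564 payoff=9.3636 vs cont=9.6920 → 9.6920 [wait]  node(4,2) S=80.4200 payoff=0.0000 vs cont=2.1820 → 2.1820 [wait]  node(4,3) S=96.8803 payoff=0.0000 vs cont=0.0000 → 0.0000 [wait]  node(4,4) S=116.7096 payoff=0.0000 vs cont=0.0000 → 0.0000 [wait]  ⇒ S*(4)=55.4143
t_3: node(3,0) S=60.8215 payoff=15.2985 vs cont=14.9419 → 15.2985 [stop]  node(3,1) S=73.2704 payoff=2.8496 vs cont=5.7923 → 5.7923 [wait]  node(3,2) S=88.2673 payoff=0.0000 vs cont=1.0533 → 1.0533 [wait]  node(3,3) S=106.3337 payoff=0.0000 vs cont=0.0000 → 0.0000 [wait]  ⇒ S*(3)=60.8215
t_2: node(2,0) S=66.7564 payoff=9.3636 vs cont=10.3413 → 10.3413 [wait]  node(2,1) S=80.4200 payoff=0.0000 vs cont=3.3337 → 3.3337 [wait]  node(2,2) S=96.8803 payoff=0.0000 vs cont=0.5085 → 0.5085 [wait]  ⇒ S*(2)=-
t_1: node(1,0) S=73.2704 payoff=2.8496 vs cont=6.6935 → 6.6935 [wait]  node(1,1) S=88.2673 payoff=0.0000 vs cont=1.8688 → 1.8688 [wait]  ⇒ S*(1)=-
t_0: node(0,0) S=80.4200 payoff=0.0000 vs cont=4.1850 → 4.1850 [wait]  ⇒ S*(0)=-

price = 4.1850
boundary = - - - 60.8215 55.4143 60.8215
tree:
4.1850
6.6935 1.8688
10.3413 3.3337 0.5085
15.2985 5.7923 1.0533 0.0000
20.7057 9.6920 2.1820 0.0000 0.0000
25.6323 15.2985 4.5201 0.0000 0.0000 0.0000
30.1208 20.7057 9.3636 0.0000 0.0000 0.0000 0.0000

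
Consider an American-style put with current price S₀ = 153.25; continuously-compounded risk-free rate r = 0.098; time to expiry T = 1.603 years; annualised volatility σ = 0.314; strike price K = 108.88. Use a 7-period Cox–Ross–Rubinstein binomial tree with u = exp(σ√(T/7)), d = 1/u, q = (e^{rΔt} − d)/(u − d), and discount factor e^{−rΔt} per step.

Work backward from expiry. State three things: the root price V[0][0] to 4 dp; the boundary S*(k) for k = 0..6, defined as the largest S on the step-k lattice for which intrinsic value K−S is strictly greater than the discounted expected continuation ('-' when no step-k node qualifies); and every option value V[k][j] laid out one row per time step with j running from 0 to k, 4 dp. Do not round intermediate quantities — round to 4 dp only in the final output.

price = 2.8451
boundary = - - - - 84.0175 72.2956 84.0175
tree:
2.8451
5.1003 1.0266
8.9288 2.0245 0.2121
15.1785 3.9332 0.4692 0.0000
24.8625 7.4944 1.0380 0.0000 0.0000
36.5844 13.9092 2.2964 0.0000 0.0000 0.0000
46.6708 24.8625 5.0805 0.0000 0.0000 0.0000 0.0000
55.3501 36.5844 11.2401 0.0000 0.0000 0.0000 0.0000 0.0000

Δt=0.22900  u=1.16214  d=0.86048  q=0.53774  discount=0.97781
step 7 (expiry): payoffs max(K−S,0) = 55.3501 36.5844 11.2401 0.0000 0.0000 0.0000 0.0000 0.0000
step 6: (k=6,j=0): S=62.2092, (K−S)⁺=46.6708, hold=44.2546 ⇒ V=46.6708 exercise | (k=6,j=1): S=84.0175, (K−S)⁺=24.8625, hold=22.4462 ⇒ V=24.8625 exercise | (k=6,j=2): S=113.4711, (K−S)⁺=0.0000, hold=5.0805 ⇒ V=5.0805 continue | (k=6,j=3): S=153.2500, (K−S)⁺=0.0000, hold=0.0000 ⇒ V=0.0000 continue | (k=6,j=4): S=206.9740, (K−S)⁺=0.0000, hold=0.0000 ⇒ V=0.0000 continue | (k=6,j=5): S=279.5318, (K−S)⁺=0.0000, hold=0.0000 ⇒ V=0.0000 continue | (k=6,j=6): S=377.5258, (K−S)⁺=0.0000, hold=0.0000 ⇒ V=0.0000 continue  boundary S*=84.0175
step 5: (k=5,j=0): S=72.2956, (K−S)⁺=36.5844, hold=34.1681 ⇒ V=36.5844 exercise | (k=5,j=1): S=97.6399, (K−S)⁺=11.2401, hold=13.9092 ⇒ V=13.9092 continue | (k=5,j=2): S=131.8690, (K−S)⁺=0.0000, hold=2.2964 ⇒ V=2.2964 continue | (k=5,j=3): S=178.0976, (K−S)⁺=0.0000, hold=0.0000 ⇒ V=0.0000 continue | (k=5,j=4): S=240.5324, (K−S)⁺=0.0000, hold=0.0000 ⇒ V=0.0000 continue | (k=5,j=5): S=324.8545, (K−S)⁺=0.0000, hold=0.0000 ⇒ V=0.0000 continue  boundary S*=72.2956
step 4: (k=4,j=0): S=84.0175, (K−S)⁺=24.8625, hold=23.8497 ⇒ V=24.8625 exercise | (k=4,j=1): S=113.4711, (K−S)⁺=0.0000, hold=7.4944 ⇒ V=7.4944 continue | (k=4,j=2): S=153.2500, (K−S)⁺=0.0000, hold=1.0380 ⇒ V=1.0380 continue | (k=4,j=3): S=206.9740, (K−S)⁺=0.0000, hold=0.0000 ⇒ V=0.0000 continue | (k=4,j=4): S=279.5318, (K−S)⁺=0.0000, hold=0.0000 ⇒ V=0.0000 continue  boundary S*=84.0175
step 3: (k=3,j=0): S=97.6399, (K−S)⁺=11.2401, hold=15.1785 ⇒ V=15.1785 continue | (k=3,j=1): S=131.8690, (K−S)⁺=0.0000, hold=3.9332 ⇒ V=3.9332 continue | (k=3,j=2): S=178.0976, (K−S)⁺=0.0000, hold=0.4692 ⇒ V=0.4692 continue | (k=3,j=3): S=240.5324, (K−S)⁺=0.0000, hold=0.0000 ⇒ V=0.0000 continue  boundary S*=-
step 2: (k=2,j=0): S=113.4711, (K−S)⁺=0.0000, hold=8.9288 ⇒ V=8.9288 continue | (k=2,j=1): S=153.2500, (K−S)⁺=0.0000, hold=2.0245 ⇒ V=2.0245 continue | (k=2,j=2): S=206.9740, (K−S)⁺=0.0000, hold=0.2121 ⇒ V=0.2121 continue  boundary S*=-
step 1: (k=1,j=0): S=131.8690, (K−S)⁺=0.0000, hold=5.1003 ⇒ V=5.1003 continue | (k=1,j=1): S=178.0976, (K−S)⁺=0.0000, hold=1.0266 ⇒ V=1.0266 continue  boundary S*=-
step 0: (k=0,j=0): S=153.2500, (K−S)⁺=0.0000, hold=2.8451 ⇒ V=2.8451 continue  boundary S*=-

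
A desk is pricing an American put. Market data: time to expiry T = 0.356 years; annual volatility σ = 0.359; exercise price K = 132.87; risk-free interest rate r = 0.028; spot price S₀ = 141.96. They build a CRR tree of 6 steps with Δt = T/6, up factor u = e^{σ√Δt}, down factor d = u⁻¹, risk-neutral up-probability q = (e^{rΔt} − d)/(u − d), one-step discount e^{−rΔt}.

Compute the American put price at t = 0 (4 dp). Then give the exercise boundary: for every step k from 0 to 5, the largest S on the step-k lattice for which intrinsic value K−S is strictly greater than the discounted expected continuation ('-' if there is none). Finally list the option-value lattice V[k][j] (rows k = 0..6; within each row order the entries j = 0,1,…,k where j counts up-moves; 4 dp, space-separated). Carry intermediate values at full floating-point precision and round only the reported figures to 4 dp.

price = 7.6217
boundary = - - - - 100.0588 109.2026
tree:
7.6217
11.6219 3.4447
17.1601 5.8427 0.9370
24.3360 9.6792 1.8318 0.0000
32.8112 15.5145 3.5813 0.0000 0.0000
41.1893 23.6674 7.0014 0.0000 0.0000 0.0000
48.8660 32.8112 13.6880 0.0000 0.0000 0.0000 0.0000

params: Δt=0.05933 u=1.09138 d=0.91627 q=0.48765 e^(-rΔt)=0.99834
t_6 payoffs: 48.8660 32.8112 13.6880 0.0000 0.0000 0.0000 0.0000
t_5: node(5,0) S=91.6807 payoff=41.1893 vs cont=40.9688 → 41.1893 [stop]  node(5,1) S=109.2026 payoff=23.6674 vs cont=23.4468 → 23.6674 [stop]  node(5,2) S=130.0734 payoff=2.7966 vs cont=7.0014 → 7.0014 [wait]  node(5,3) S=154.9329 payoff=0.0000 vs cont=0.0000 → 0.0000 [wait]  node(5,4) S=184.5436 payoff=0.0000 vs cont=0.0000 → 0.0000 [wait]  node(5,5) S=219.8134 payoff=0.0000 vs cont=0.0000 → 0.0000 [wait]  ⇒ S*(5)=109.2026
t_4: node(4,0) S=100.0588 payoff=32.8112 vs cont=32.5906 → 32.8112 [stop]  node(4,1) S=119.1820 payoff=13.6880 vs cont=15.5145 → 15.5145 [wait]  node(4,2) S=141.9600 payoff=0.0000 vs cont=3.5813 → 3.5813 [wait]  node(4,3) S=169.0913 payoff=0.0000 vs cont=0.0000 → 0.0000 [wait]  node(4,4) S=201.4079 payoff=0.0000 vs cont=0.0000 → 0.0000 [wait]  ⇒ S*(4)=100.0588
t_3: node(3,0) S=109.2026 payoff=23.6674 vs cont=24.3360 → 24.3360 [wait]  node(3,1) S=130.0734 payoff=2.7966 vs cont=9.6792 → 9.6792 [wait]  node(3,2) S=154.9329 payoff=0.0000 vs cont=1.8318 → 1.8318 [wait]  node(3,3) S=184.5436 payoff=0.0000 vs cont=0.0000 → 0.0000 [wait]  ⇒ S*(3)=-
t_2: node(2,0) S=119.1820 payoff=13.6880 vs cont=17.1601 → 17.1601 [wait]  node(2,1) S=141.9600 payoff=0.0000 vs cont=5.8427 → 5.8427 [wait]  node(2,2) S=169.0913 payoff=0.0000 vs cont=0.9370 → 0.9370 [wait]  ⇒ S*(2)=-
t_1: node(1,0) S=130.0734 payoff=2.7966 vs cont=11.6219 → 11.6219 [wait]  node(1,1) S=154.9329 payoff=0.0000 vs cont=3.4447 → 3.4447 [wait]  ⇒ S*(1)=-
t_0: node(0,0) S=141.9600 payoff=0.0000 vs cont=7.6217 → 7.6217 [wait]  ⇒ S*(0)=-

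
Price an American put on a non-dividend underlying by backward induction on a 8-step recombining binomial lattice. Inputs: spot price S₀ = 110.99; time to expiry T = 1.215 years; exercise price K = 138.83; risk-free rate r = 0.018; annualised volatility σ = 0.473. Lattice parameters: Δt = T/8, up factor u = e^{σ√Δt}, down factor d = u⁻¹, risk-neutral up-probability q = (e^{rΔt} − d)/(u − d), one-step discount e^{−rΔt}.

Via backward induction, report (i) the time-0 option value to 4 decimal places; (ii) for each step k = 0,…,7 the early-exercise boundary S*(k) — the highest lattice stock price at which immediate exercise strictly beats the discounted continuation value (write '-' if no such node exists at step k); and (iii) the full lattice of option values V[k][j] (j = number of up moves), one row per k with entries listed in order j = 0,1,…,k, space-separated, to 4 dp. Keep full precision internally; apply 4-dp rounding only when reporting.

price = 40.7765
boundary = - - - 63.8438 53.0962 63.8438 76.7669 92.3058
tree:
40.7765
51.5357 28.4607
63.1757 38.2554 17.1973
74.9862 49.7656 25.0480 8.1362
85.7338 62.3629 35.3577 13.1634 2.3168
94.6721 74.9862 47.9993 20.8125 4.3135 0.0000
102.1057 85.7338 62.0631 31.8690 8.0312 0.0000 0.0000
108.2879 94.6721 74.9862 46.5242 14.9529 0.0000 0.0000 0.0000
113.4294 102.1057 85.7338 62.0631 27.8400 0.0000 0.0000 0.0000 0.0000

Δt=0.15188  u=1.20242  d=0.83166  q=0.46143  discount=0.99727
step 8 (expiry): payoffs max(K−S,0) = 113.4294 102.1057 85.7338 62.0631 27.8400 0.0000 0.0000 0.0000 0.0000
step 7: (k=7,j=0): S=30.5421, (K−S)⁺=108.2879, hold=107.9089 ⇒ V=108.2879 exercise | (k=7,j=1): S=44.1579, (K−S)⁺=94.6721, hold=94.2931 ⇒ V=94.6721 exercise | (k=7,j=2): S=63.8438, (K−S)⁺=74.9862, hold=74.6072 ⇒ V=74.9862 exercise | (k=7,j=3): S=92.3058, (K−S)⁺=46.5242, hold=46.1452 ⇒ V=46.5242 exercise | (k=7,j=4): S=133.4562, (K−S)⁺=5.3738, hold=14.9529 ⇒ V=14.9529 continue | (k=7,j=5): S=192.9518, (K−S)⁺=0.0000, hold=0.0000 ⇒ V=0.0000 continue | (k=7,j=6): S=278.9709, (K−S)⁺=0.0000, hold=0.0000 ⇒ V=0.0000 continue | (k=7,j=7): S=403.3379, (K−S)⁺=0.0000, hold=0.0000 ⇒ V=0.0000 continue  boundary S*=92.3058
step 6: (k=6,j=0): S=36.7243, (K−S)⁺=102.1057, hold=101.7267 ⇒ V=102.1057 exercise | (k=6,j=1): S=53.0962, (K−S)⁺=85.7338, hold=85.3548 ⇒ V=85.7338 exercise | (k=6,j=2): S=76.7669, (K−S)⁺=62.0631, hold=61.6841 ⇒ V=62.0631 exercise | (k=6,j=3): S=110.9900, (K−S)⁺=27.8400, hold=31.8690 ⇒ V=31.8690 continue | (k=6,j=4): S=160.4700, (K−S)⁺=0.0000, hold=8.0312 ⇒ V=8.0312 continue | (k=6,j=5): S=232.0085, (K−S)⁺=0.0000, hold=0.0000 ⇒ V=0.0000 continue | (k=6,j=6): S=335.4393, (K−S)⁺=0.0000, hold=0.0000 ⇒ V=0.0000 continue  boundary S*=76.7669
step 5: (k=5,j=0): S=44.1579, (K−S)⁺=94.6721, hold=94.2931 ⇒ V=94.6721 exercise | (k=5,j=1): S=63.8438, (K−S)⁺=74.9862, hold=74.6072 ⇒ V=74.9862 exercise | (k=5,j=2): S=92.3058, (K−S)⁺=46.5242, hold=47.9993 ⇒ V=47.9993 continue | (k=5,j=3): S=133.4562, (K−S)⁺=5.3738, hold=20.8125 ⇒ V=20.8125 continue | (k=5,j=4): S=192.9518, (K−S)⁺=0.0000, hold=4.3135 ⇒ V=4.3135 continue | (k=5,j=5): S=278.9709, (K−S)⁺=0.0000, hold=0.0000 ⇒ V=0.0000 continue  boundary S*=63.8438
step 4: (k=4,j=0): S=53.0962, (K−S)⁺=85.7338, hold=85.3548 ⇒ V=85.7338 exercise | (k=4,j=1): S=76.7669, (K−S)⁺=62.0631, hold=62.3629 ⇒ V=62.3629 continue | (k=4,j=2): S=110.9900, (K−S)⁺=27.8400, hold=35.3577 ⇒ V=35.3577 continue | (k=4,j=3): S=160.4700, (K−S)⁺=0.0000, hold=13.1634 ⇒ V=13.1634 continue | (k=4,j=4): S=232.0085, (K−S)⁺=0.0000, hold=2.3168 ⇒ V=2.3168 continue  boundary S*=53.0962
step 3: (k=3,j=0): S=63.8438, (K−S)⁺=74.9862, hold=74.7451 ⇒ V=74.9862 exercise | (k=3,j=1): S=92.3058, (K−S)⁺=46.5242, hold=49.7656 ⇒ V=49.7656 continue | (k=3,j=2): S=133.4562, (K−S)⁺=5.3738, hold=25.0480 ⇒ V=25.0480 continue | (k=3,j=3): S=192.9518, (K−S)⁺=0.0000, hold=8.1362 ⇒ V=8.1362 continue  boundary S*=63.8438
step 2: (k=2,j=0): S=76.7669, (K−S)⁺=62.0631, hold=63.1757 ⇒ V=63.1757 continue | (k=2,j=1): S=110.9900, (K−S)⁺=27.8400, hold=38.2554 ⇒ V=38.2554 continue | (k=2,j=2): S=160.4700, (K−S)⁺=0.0000, hold=17.1973 ⇒ V=17.1973 continue  boundary S*=-
step 1: (k=1,j=0): S=92.3058, (K−S)⁺=46.5242, hold=51.5357 ⇒ V=51.5357 continue | (k=1,j=1): S=133.4562, (K−S)⁺=5.3738, hold=28.4607 ⇒ V=28.4607 continue  boundary S*=-
step 0: (k=0,j=0): S=110.9900, (K−S)⁺=27.8400, hold=40.7765 ⇒ V=40.7765 continue  boundary S*=-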